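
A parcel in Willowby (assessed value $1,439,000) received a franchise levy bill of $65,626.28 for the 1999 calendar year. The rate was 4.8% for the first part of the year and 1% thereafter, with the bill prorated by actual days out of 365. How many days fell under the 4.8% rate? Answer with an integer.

342 days

Let d = days at the first rate; then 365 − d days at the second rate.
$1,439,000 × [4.8%·d + 1%·(365−d)] / 365 = $65,626.28
Solving gives d = 342, so the new rate took effect on December 9, 1999.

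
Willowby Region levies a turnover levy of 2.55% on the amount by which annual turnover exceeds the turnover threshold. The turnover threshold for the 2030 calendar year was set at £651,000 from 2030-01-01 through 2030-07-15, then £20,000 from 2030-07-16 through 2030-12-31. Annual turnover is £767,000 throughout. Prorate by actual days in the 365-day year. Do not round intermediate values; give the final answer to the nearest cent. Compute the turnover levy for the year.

2030-01-01 to 2030-07-15: 196 days, exemption £651,000 → (£767,000 − £651,000) × 2.55% × 196/365 = £1,588.4055
2030-07-16 to 2030-12-31: 169 days, exemption £20,000 → (£767,000 − £20,000) × 2.55% × 169/365 = £8,819.7164
Total = £10,408.1219

£10,408.12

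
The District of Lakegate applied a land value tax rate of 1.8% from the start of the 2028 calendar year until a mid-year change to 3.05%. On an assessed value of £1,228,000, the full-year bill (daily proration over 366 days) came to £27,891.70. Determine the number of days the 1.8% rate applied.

228 days

Let d = days at the first rate; then 366 − d days at the second rate.
£1,228,000 × [1.8%·d + 3.05%·(366−d)] / 366 = £27,891.70
Solving gives d = 228, so the new rate took effect on 16 August 2028.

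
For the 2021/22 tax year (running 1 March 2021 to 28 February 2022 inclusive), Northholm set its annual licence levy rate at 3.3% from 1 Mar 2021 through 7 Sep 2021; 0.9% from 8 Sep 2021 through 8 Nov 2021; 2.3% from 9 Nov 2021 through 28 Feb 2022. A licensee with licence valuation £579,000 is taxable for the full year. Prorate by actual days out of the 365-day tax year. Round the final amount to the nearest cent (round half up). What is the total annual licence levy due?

1 Mar – 7 Sep 2021: 191 days at 3.3% → £579,000 × 3.3% × 191/365 = £9,998.4575
8 Sep – 8 Nov 2021: 62 days at 0.9% → £579,000 × 0.9% × 62/365 = £885.1562
9 Nov 2021 – 28 Feb 2022: 112 days at 2.3% → £579,000 × 2.3% × 112/365 = £4,086.3123
Total = £14,969.9260

£14,969.93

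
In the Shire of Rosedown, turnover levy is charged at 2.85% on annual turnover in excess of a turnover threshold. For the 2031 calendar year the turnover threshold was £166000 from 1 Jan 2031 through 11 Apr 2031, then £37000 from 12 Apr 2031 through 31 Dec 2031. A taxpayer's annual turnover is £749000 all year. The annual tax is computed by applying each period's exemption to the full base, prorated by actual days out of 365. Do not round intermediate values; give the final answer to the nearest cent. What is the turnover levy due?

£19274.67

1 Jan – 11 Apr 2031: 101 days, exemption £166000 → (£749000 − £166000) × 2.85% × 101/365 = £4597.7137
12 Apr – 31 Dec 2031: 264 days, exemption £37000 → (£749000 − £37000) × 2.85% × 264/365 = £14676.9534
Total = £19274.6671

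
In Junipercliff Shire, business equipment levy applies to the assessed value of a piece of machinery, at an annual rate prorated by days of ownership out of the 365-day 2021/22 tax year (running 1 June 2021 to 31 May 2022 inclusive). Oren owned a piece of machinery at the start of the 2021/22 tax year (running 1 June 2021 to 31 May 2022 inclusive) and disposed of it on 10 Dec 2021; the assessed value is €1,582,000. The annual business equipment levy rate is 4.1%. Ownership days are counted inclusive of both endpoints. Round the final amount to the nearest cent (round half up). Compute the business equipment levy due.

Days held (1 Jun – 10 Dec 2021): 193 out of 365
Tax = €1,582,000 × 4.1% × 193/365 = €34,296.8932

€34,296.89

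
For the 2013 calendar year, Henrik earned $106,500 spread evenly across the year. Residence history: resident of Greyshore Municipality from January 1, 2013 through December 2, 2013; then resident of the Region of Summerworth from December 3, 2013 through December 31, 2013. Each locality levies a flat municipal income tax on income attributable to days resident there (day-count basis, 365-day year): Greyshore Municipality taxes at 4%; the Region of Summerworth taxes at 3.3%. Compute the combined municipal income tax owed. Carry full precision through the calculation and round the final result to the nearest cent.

Greyshore Municipality, January 1 – December 2, 2013: 336 days → $106,500 × 4% × 336/365 = $3,921.5342
The Region of Summerworth, December 3 – December 31, 2013: 29 days → $106,500 × 3.3% × 29/365 = $279.2342
Total = $4,200.7685

$4,200.77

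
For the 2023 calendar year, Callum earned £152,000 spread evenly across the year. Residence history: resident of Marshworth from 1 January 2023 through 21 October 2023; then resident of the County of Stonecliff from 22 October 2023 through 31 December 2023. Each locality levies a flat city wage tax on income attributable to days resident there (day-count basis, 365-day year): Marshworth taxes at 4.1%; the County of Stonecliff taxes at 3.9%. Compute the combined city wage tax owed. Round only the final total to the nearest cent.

Marshworth, 1 January – 21 October 2023: 294 days → £152,000 × 4.1% × 294/365 = £5,019.7479
The County of Stonecliff, 22 October – 31 December 2023: 71 days → £152,000 × 3.9% × 71/365 = £1,153.1178
Total = £6,172.8658

£6,172.87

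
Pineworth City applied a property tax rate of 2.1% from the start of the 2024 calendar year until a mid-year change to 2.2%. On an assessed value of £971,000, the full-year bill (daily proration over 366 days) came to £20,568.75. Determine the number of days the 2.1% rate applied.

299 days

Let d = days at the first rate; then 366 − d days at the second rate.
£971,000 × [2.1%·d + 2.2%·(366−d)] / 366 = £20,568.75
Solving gives d = 299, so the new rate took effect on 26 Oct 2024.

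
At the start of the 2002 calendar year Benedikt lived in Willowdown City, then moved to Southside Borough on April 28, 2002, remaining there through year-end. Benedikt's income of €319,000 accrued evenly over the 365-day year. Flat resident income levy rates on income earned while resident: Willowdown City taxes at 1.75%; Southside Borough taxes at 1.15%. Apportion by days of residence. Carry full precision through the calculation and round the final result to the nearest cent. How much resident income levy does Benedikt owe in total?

Willowdown City, January 1 – April 27, 2002: 117 days → €319,000 × 1.75% × 117/365 = €1,789.4589
Southside Borough, April 28 – December 31, 2002: 248 days → €319,000 × 1.15% × 248/365 = €2,492.5699
Total = €4,282.0288

€4,282.03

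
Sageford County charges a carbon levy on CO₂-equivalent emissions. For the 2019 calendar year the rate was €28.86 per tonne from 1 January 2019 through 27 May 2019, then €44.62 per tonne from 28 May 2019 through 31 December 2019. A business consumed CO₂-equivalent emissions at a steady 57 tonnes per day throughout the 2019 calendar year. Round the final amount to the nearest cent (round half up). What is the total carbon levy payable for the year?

€796,266.06

1 January – 27 May 2019: 147 days × 57 tonnes/day = 8,379 tonnes at €28.86/tonne → €241,817.94
28 May – 31 December 2019: 218 days × 57 tonnes/day = 12,426 tonnes at €44.62/tonne → €554,448.12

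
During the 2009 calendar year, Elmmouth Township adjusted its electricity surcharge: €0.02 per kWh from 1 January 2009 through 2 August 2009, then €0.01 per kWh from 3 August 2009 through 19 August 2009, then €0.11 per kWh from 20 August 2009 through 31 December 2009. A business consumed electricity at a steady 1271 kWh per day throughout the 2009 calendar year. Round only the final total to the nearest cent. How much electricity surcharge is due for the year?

€24390.49

1 January – 2 August 2009: 214 days × 1271 kWh/day = 271,994 kWh at €0.02/kWh → €5439.88
3 August – 19 August 2009: 17 days × 1271 kWh/day = 21,607 kWh at €0.01/kWh → €216.07
20 August – 31 December 2009: 134 days × 1271 kWh/day = 170,314 kWh at €0.11/kWh → €18734.54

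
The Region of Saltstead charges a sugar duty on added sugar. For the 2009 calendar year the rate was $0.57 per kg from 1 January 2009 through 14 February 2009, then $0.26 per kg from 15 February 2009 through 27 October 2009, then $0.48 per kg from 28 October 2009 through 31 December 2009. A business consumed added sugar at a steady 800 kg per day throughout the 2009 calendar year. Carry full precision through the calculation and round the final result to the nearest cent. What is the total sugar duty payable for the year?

$98,520.00

1 January – 14 February 2009: 45 days × 800 kg/day = 36,000 kg at $0.57/kg → $20,520.00
15 February – 27 October 2009: 255 days × 800 kg/day = 204,000 kg at $0.26/kg → $53,040.00
28 October – 31 December 2009: 65 days × 800 kg/day = 52,000 kg at $0.48/kg → $24,960.00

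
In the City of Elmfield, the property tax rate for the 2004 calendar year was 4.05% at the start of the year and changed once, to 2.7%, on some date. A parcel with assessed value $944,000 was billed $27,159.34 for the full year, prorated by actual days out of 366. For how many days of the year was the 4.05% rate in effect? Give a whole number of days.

48 days

Let d = days at the first rate; then 366 − d days at the second rate.
$944,000 × [4.05%·d + 2.7%·(366−d)] / 366 = $27,159.34
Solving gives d = 48, so the new rate took effect on 18 Feb 2004.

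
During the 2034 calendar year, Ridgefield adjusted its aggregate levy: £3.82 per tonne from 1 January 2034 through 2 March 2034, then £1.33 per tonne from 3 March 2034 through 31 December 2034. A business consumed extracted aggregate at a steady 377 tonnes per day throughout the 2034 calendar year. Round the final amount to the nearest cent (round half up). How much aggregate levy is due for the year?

1 January – 2 March 2034: 61 days × 377 tonnes/day = 22,997 tonnes at £3.82/tonne → £87,848.54
3 March – 31 December 2034: 304 days × 377 tonnes/day = 114,608 tonnes at £1.33/tonne → £152,428.64

£240,277.18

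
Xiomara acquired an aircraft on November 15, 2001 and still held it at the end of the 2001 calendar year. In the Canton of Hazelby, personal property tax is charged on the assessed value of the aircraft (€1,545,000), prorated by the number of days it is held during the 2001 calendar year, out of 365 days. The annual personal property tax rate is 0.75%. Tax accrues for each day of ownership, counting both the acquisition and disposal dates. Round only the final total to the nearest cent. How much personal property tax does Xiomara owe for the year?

€1,492.09

Days held (November 15 – December 31, 2001): 47 out of 365
Tax = €1,545,000 × 0.75% × 47/365 = €1,492.0890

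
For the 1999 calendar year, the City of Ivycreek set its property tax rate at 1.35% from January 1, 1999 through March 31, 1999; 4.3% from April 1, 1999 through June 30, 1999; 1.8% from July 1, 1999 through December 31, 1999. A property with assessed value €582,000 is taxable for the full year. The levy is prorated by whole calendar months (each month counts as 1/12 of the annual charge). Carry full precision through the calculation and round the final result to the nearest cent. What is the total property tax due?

€13,458.75

January 1 – March 31, 1999: 3 months at 1.35% → €582,000 × 1.35% × 3/12 = €1,964.2500
April 1 – June 30, 1999: 3 months at 4.3% → €582,000 × 4.3% × 3/12 = €6,256.5000
July 1 – December 31, 1999: 6 months at 1.8% → €582,000 × 1.8% × 6/12 = €5,238.0000
Total = €13,458.7500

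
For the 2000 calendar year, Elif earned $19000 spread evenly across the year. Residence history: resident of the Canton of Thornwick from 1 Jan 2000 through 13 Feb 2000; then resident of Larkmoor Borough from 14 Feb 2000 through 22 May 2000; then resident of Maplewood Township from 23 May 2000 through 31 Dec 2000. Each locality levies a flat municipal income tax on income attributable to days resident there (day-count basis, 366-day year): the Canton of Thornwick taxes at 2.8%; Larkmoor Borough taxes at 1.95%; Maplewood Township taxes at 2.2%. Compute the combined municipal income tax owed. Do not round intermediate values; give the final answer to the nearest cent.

$418.86

The Canton of Thornwick, 1 Jan – 13 Feb 2000: 44 days → $19000 × 2.8% × 44/366 = $63.9563
Larkmoor Borough, 14 Feb – 22 May 2000: 99 days → $19000 × 1.95% × 99/366 = $100.2172
Maplewood Township, 23 May – 31 Dec 2000: 223 days → $19000 × 2.2% × 223/366 = $254.6831
Total = $418.8566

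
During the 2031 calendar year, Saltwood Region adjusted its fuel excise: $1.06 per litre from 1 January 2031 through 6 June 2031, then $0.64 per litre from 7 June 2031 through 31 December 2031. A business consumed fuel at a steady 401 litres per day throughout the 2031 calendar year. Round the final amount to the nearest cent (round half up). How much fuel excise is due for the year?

1 January – 6 June 2031: 157 days × 401 litres/day = 62,957 litres at $1.06/litre → $66,734.42
7 June – 31 December 2031: 208 days × 401 litres/day = 83,408 litres at $0.64/litre → $53,381.12

$120,115.54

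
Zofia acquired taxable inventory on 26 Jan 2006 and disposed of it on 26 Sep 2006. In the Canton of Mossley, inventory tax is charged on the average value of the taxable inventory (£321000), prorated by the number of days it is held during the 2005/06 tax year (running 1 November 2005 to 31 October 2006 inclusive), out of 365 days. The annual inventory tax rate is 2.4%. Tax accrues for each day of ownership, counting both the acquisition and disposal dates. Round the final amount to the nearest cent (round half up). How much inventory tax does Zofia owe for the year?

£5150.07

Days held (26 Jan – 26 Sep 2006): 244 out of 365
Tax = £321000 × 2.4% × 244/365 = £5150.0712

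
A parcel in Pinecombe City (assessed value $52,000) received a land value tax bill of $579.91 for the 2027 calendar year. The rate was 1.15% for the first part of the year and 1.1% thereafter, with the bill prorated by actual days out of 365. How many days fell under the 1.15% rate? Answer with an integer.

111 days

Let d = days at the first rate; then 365 − d days at the second rate.
$52,000 × [1.15%·d + 1.1%·(365−d)] / 365 = $579.91
Solving gives d = 111, so the new rate took effect on 22 April 2027.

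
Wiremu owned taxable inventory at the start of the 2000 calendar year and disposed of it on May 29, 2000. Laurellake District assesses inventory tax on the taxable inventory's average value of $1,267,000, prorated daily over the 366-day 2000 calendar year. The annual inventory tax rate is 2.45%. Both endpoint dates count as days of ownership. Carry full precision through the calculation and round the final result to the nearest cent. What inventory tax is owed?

Days held (January 1 – May 29, 2000): 150 out of 366
Tax = $1,267,000 × 2.45% × 150/366 = $12,721.9262

$12,721.93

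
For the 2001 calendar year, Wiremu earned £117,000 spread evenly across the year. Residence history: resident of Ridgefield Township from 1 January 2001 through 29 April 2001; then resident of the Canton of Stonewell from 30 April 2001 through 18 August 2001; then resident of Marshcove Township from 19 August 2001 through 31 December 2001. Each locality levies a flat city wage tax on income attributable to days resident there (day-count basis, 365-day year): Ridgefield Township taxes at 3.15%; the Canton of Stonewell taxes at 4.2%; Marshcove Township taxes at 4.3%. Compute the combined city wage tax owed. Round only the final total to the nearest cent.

Ridgefield Township, 1 January – 29 April 2001: 119 days → £117,000 × 3.15% × 119/365 = £1,201.5740
The Canton of Stonewell, 30 April – 18 August 2001: 111 days → £117,000 × 4.2% × 111/365 = £1,494.3945
Marshcove Township, 19 August – 31 December 2001: 135 days → £117,000 × 4.3% × 135/365 = £1,860.7808
Total = £4,556.7493

£4,556.75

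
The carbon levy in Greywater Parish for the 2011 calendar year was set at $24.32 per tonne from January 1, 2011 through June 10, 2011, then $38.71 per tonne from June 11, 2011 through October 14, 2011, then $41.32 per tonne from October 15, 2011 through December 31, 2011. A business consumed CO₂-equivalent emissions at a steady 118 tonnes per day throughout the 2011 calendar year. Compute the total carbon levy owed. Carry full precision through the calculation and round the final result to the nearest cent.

$1,417,880.92

January 1 – June 10, 2011: 161 days × 118 tonnes/day = 18,998 tonnes at $24.32/tonne → $462,031.36
June 11 – October 14, 2011: 126 days × 118 tonnes/day = 14,868 tonnes at $38.71/tonne → $575,540.28
October 15 – December 31, 2011: 78 days × 118 tonnes/day = 9,204 tonnes at $41.32/tonne → $380,309.28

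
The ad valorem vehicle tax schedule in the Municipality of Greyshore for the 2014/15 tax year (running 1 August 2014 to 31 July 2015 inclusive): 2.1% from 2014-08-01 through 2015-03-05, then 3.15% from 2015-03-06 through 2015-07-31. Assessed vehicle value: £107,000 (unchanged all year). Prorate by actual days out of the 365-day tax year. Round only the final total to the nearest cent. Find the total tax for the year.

2014-08-01 to 2015-03-05: 217 days at 2.1% → £107,000 × 2.1% × 217/365 = £1,335.8877
2015-03-06 to 2015-07-31: 148 days at 3.15% → £107,000 × 3.15% × 148/365 = £1,366.6685
Total = £2,702.5562

£2,702.56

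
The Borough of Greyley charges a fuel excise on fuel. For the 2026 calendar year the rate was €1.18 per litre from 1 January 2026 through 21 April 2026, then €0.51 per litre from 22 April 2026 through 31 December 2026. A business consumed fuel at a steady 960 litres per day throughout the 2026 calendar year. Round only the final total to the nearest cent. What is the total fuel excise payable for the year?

€250099.20

1 January – 21 April 2026: 111 days × 960 litres/day = 106,560 litres at €1.18/litre → €125740.80
22 April – 31 December 2026: 254 days × 960 litres/day = 243,840 litres at €0.51/litre → €124358.40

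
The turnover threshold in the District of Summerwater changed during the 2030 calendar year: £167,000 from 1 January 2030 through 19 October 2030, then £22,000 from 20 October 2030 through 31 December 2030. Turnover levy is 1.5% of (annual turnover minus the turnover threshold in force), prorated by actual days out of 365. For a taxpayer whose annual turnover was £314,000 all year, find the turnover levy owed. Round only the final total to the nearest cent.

£2,640.00

1 January – 19 October 2030: 292 days, exemption £167,000 → (£314,000 − £167,000) × 1.5% × 292/365 = £1,764.0000
20 October – 31 December 2030: 73 days, exemption £22,000 → (£314,000 − £22,000) × 1.5% × 73/365 = £876.0000
Total = £2,640.0000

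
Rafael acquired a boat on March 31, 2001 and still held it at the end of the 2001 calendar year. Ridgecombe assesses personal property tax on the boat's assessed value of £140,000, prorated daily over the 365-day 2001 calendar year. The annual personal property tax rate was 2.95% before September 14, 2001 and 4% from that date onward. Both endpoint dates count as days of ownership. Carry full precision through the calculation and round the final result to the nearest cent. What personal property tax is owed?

£3,561.95

March 31 – September 13, 2001: 167 days at 2.95% → £140,000 × 2.95% × 167/365 = £1,889.6164
September 14 – December 31, 2001: 109 days at 4% → £140,000 × 4% × 109/365 = £1,672.3288
Total = £3,561.9452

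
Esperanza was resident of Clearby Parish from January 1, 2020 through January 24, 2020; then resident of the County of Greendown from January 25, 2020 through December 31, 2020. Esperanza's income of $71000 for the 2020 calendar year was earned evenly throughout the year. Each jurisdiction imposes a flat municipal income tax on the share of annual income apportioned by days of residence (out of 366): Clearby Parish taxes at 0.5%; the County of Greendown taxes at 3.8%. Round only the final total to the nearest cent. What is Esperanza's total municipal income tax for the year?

Clearby Parish, January 1 – January 24, 2020: 24 days → $71000 × 0.5% × 24/366 = $23.2787
The County of Greendown, January 25 – December 31, 2020: 342 days → $71000 × 3.8% × 342/366 = $2521.0820
Total = $2544.3607

$2544.36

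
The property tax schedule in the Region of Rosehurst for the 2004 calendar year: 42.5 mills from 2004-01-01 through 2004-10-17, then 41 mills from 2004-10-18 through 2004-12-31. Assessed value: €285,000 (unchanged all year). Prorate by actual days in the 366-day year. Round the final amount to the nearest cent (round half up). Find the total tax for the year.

€12,024.90

2004-01-01 to 2004-10-17: 291 days at 42.5 mills → €285,000 × 4.25% × 291/366 = €9,630.4303
2004-10-18 to 2004-12-31: 75 days at 41 mills → €285,000 × 4.1% × 75/366 = €2,394.4672
Total = €12,024.8975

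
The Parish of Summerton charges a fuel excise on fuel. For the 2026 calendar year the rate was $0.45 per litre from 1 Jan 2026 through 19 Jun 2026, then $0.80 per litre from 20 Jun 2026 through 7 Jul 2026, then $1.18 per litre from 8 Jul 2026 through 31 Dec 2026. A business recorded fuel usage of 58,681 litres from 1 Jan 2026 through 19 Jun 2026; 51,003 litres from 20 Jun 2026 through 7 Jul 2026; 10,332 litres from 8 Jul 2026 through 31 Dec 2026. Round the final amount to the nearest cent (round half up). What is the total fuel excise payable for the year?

1 Jan – 19 Jun 2026: 58,681 litres at $0.45/litre → $26406.45
20 Jun – 7 Jul 2026: 51,003 litres at $0.80/litre → $40802.40
8 Jul – 31 Dec 2026: 10,332 litres at $1.18/litre → $12191.76

$79400.61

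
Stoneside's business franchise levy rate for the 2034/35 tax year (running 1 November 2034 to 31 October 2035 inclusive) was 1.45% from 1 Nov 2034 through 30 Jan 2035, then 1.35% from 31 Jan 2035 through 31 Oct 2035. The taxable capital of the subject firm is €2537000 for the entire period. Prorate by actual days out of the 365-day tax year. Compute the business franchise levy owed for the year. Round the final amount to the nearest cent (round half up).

€34882.01

1 Nov 2034 – 30 Jan 2035: 91 days at 1.45% → €2537000 × 1.45% × 91/365 = €9171.4288
31 Jan – 31 Oct 2035: 274 days at 1.35% → €2537000 × 1.35% × 274/365 = €25710.5836
Total = €34882.0123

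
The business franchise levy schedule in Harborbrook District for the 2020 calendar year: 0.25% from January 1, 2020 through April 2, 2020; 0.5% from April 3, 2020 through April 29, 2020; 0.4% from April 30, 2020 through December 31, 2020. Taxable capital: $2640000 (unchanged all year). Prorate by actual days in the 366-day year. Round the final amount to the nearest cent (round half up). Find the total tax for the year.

January 1 – April 2, 2020: 93 days at 0.25% → $2640000 × 0.25% × 93/366 = $1677.0492
April 3 – April 29, 2020: 27 days at 0.5% → $2640000 × 0.5% × 27/366 = $973.7705
April 30 – December 31, 2020: 246 days at 0.4% → $2640000 × 0.4% × 246/366 = $7097.7049
Total = $9748.5246

$9748.52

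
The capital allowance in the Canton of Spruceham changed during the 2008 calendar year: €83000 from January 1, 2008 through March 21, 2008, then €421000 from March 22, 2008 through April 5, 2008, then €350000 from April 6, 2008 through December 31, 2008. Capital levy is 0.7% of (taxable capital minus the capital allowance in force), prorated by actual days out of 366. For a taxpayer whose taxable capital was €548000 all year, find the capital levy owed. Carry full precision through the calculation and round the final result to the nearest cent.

€1779.26

January 1 – March 21, 2008: 81 days, exemption €83000 → (€548000 − €83000) × 0.7% × 81/366 = €720.3689
March 22 – April 5, 2008: 15 days, exemption €421000 → (€548000 − €421000) × 0.7% × 15/366 = €36.4344
April 6 – December 31, 2008: 270 days, exemption €350000 → (€548000 − €350000) × 0.7% × 270/366 = €1022.4590
Total = €1779.2623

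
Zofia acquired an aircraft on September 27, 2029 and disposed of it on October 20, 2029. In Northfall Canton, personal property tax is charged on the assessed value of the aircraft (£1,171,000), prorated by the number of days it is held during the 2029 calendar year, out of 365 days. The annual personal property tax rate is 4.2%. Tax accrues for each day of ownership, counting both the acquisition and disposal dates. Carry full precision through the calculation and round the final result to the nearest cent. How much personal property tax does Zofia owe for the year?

Days held (September 27 – October 20, 2029): 24 out of 365
Tax = £1,171,000 × 4.2% × 24/365 = £3,233.8849

£3,233.88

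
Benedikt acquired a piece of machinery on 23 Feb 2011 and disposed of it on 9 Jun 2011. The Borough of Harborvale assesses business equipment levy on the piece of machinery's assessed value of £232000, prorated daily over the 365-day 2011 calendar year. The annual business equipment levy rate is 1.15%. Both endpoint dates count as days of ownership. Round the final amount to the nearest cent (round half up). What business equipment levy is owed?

Days held (23 Feb – 9 Jun 2011): 107 out of 365
Tax = £232000 × 1.15% × 107/365 = £782.1260

£782.13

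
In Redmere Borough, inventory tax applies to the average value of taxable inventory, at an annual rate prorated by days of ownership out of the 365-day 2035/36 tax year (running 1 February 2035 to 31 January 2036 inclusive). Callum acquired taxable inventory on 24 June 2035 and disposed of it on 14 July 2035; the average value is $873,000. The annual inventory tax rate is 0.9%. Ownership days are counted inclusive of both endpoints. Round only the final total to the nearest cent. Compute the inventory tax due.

$452.05

Days held (24 June – 14 July 2035): 21 out of 365
Tax = $873,000 × 0.9% × 21/365 = $452.0466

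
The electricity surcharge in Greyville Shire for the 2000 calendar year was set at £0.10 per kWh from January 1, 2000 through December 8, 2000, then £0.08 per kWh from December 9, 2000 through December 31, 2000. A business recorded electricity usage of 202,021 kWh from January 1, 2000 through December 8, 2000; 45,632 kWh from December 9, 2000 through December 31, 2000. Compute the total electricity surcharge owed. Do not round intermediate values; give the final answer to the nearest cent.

January 1 – December 8, 2000: 202,021 kWh at £0.10/kWh → £20202.10
December 9 – December 31, 2000: 45,632 kWh at £0.08/kWh → £3650.56

£23852.66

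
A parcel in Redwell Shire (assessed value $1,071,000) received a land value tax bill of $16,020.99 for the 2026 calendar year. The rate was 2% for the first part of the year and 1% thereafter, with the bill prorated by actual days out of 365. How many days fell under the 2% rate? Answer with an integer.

181 days

Let d = days at the first rate; then 365 − d days at the second rate.
$1,071,000 × [2%·d + 1%·(365−d)] / 365 = $16,020.99
Solving gives d = 181, so the new rate took effect on 1 Jul 2026.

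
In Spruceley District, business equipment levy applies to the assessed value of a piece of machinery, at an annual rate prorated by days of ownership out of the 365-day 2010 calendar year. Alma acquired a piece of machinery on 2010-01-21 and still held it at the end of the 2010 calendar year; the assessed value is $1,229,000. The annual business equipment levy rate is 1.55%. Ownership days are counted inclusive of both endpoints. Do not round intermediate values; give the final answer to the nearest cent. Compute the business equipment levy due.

$18,005.69

Days held (2010-01-21 to 2010-12-31): 345 out of 365
Tax = $1,229,000 × 1.55% × 345/365 = $18,005.6918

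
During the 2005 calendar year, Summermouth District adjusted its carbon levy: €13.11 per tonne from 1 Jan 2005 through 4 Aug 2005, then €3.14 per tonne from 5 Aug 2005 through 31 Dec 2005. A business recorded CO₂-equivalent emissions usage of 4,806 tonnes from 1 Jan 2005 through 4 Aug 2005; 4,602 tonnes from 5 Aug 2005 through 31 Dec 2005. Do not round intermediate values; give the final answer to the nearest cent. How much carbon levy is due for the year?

€77,456.94

1 Jan – 4 Aug 2005: 4,806 tonnes at €13.11/tonne → €63,006.66
5 Aug – 31 Dec 2005: 4,602 tonnes at €3.14/tonne → €14,450.28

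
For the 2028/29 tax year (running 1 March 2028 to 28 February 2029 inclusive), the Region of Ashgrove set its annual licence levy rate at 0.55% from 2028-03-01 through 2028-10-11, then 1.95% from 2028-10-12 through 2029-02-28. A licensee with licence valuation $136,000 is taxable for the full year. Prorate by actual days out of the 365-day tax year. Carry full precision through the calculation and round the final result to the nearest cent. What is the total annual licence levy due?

2028-03-01 to 2028-10-11: 225 days at 0.55% → $136,000 × 0.55% × 225/365 = $461.0959
2028-10-12 to 2029-02-28: 140 days at 1.95% → $136,000 × 1.95% × 140/365 = $1,017.2055
Total = $1,478.3014

$1,478.30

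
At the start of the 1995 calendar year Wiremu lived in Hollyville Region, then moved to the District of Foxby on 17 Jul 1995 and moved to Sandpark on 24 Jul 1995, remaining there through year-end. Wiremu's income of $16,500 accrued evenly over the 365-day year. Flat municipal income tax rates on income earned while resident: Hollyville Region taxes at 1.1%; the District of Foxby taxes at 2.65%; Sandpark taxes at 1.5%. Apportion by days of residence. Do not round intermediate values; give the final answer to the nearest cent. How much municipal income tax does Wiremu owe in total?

$215.52

Hollyville Region, 1 Jan – 16 Jul 1995: 197 days → $16,500 × 1.1% × 197/365 = $97.9603
The District of Foxby, 17 Jul – 23 Jul 1995: 7 days → $16,500 × 2.65% × 7/365 = $8.3856
Sandpark, 24 Jul – 31 Dec 1995: 161 days → $16,500 × 1.5% × 161/365 = $109.1712
Total = $215.5171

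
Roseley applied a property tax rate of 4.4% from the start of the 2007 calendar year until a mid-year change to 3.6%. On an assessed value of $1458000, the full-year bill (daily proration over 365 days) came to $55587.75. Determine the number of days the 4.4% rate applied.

97 days

Let d = days at the first rate; then 365 − d days at the second rate.
$1458000 × [4.4%·d + 3.6%·(365−d)] / 365 = $55587.75
Solving gives d = 97, so the new rate took effect on 8 April 2007.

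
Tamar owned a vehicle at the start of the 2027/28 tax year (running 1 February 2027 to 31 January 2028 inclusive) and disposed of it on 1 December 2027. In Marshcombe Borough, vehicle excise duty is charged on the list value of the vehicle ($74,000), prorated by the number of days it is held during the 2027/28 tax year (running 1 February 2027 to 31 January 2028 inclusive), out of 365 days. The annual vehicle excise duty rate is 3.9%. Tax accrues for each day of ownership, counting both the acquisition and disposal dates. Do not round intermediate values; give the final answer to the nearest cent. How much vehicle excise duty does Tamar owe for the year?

$2,403.68

Days held (1 February – 1 December 2027): 304 out of 365
Tax = $74,000 × 3.9% × 304/365 = $2,403.6822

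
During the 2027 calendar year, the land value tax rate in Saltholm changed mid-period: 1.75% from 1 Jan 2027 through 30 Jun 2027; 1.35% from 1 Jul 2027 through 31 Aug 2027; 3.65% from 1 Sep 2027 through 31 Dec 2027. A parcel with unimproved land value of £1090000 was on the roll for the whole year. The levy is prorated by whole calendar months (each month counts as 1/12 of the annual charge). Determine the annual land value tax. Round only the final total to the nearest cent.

1 Jan – 30 Jun 2027: 6 months at 1.75% → £1090000 × 1.75% × 6/12 = £9537.5000
1 Jul – 31 Aug 2027: 2 months at 1.35% → £1090000 × 1.35% × 2/12 = £2452.5000
1 Sep – 31 Dec 2027: 4 months at 3.65% → £1090000 × 3.65% × 4/12 = £13261.6667
Total = £25251.6667

£25251.67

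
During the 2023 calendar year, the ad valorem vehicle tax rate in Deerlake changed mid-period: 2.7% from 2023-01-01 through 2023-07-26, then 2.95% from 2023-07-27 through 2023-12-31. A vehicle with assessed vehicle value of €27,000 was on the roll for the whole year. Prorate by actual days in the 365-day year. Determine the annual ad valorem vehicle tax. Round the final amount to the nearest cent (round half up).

2023-01-01 to 2023-07-26: 207 days at 2.7% → €27,000 × 2.7% × 207/365 = €413.4329
2023-07-27 to 2023-12-31: 158 days at 2.95% → €27,000 × 2.95% × 158/365 = €344.7863
Total = €758.2192

€758.22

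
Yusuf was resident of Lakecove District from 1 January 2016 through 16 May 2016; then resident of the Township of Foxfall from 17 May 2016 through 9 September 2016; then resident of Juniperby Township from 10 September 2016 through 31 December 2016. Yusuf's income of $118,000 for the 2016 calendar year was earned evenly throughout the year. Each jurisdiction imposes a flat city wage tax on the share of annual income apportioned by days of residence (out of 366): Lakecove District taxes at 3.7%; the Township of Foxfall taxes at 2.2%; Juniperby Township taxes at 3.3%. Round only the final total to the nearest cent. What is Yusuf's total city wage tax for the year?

Lakecove District, 1 January – 16 May 2016: 137 days → $118,000 × 3.7% × 137/366 = $1,634.2678
The Township of Foxfall, 17 May – 9 September 2016: 116 days → $118,000 × 2.2% × 116/366 = $822.7760
Juniperby Township, 10 September – 31 December 2016: 113 days → $118,000 × 3.3% × 113/366 = $1,202.2459
Total = $3,659.2896

$3,659.29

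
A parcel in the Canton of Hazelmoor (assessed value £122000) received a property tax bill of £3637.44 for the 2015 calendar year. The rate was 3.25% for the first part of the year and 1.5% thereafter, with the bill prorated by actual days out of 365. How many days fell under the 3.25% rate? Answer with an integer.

Let d = days at the first rate; then 365 − d days at the second rate.
£122000 × [3.25%·d + 1.5%·(365−d)] / 365 = £3637.44
Solving gives d = 309, so the new rate took effect on November 6, 2015.

309 days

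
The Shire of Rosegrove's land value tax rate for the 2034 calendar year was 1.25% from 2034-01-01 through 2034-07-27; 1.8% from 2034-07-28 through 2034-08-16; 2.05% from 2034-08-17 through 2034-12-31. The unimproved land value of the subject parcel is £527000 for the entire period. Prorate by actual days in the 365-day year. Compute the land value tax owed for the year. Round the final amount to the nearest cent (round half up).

£8328.77

2034-01-01 to 2034-07-27: 208 days at 1.25% → £527000 × 1.25% × 208/365 = £3753.9726
2034-07-28 to 2034-08-16: 20 days at 1.8% → £527000 × 1.8% × 20/365 = £519.7808
2034-08-17 to 2034-12-31: 137 days at 2.05% → £527000 × 2.05% × 137/365 = £4055.0123
Total = £8328.7658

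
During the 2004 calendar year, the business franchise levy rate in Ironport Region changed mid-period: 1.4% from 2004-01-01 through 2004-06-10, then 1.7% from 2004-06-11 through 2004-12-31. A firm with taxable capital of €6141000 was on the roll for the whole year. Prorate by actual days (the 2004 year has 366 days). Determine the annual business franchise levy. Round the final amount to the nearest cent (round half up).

€96242.56

2004-01-01 to 2004-06-10: 162 days at 1.4% → €6141000 × 1.4% × 162/366 = €38054.0656
2004-06-11 to 2004-12-31: 204 days at 1.7% → €6141000 × 1.7% × 204/366 = €58188.4918
Total = €96242.5574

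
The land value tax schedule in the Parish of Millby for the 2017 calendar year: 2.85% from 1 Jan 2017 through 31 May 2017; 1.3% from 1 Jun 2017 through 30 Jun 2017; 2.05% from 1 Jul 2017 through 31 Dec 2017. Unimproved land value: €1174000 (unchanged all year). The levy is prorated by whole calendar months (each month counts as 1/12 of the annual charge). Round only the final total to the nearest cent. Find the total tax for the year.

€27246.58

1 Jan – 31 May 2017: 5 months at 2.85% → €1174000 × 2.85% × 5/12 = €13941.2500
1 Jun – 30 Jun 2017: 1 month at 1.3% → €1174000 × 1.3% × 1/12 = €1271.8333
1 Jul – 31 Dec 2017: 6 months at 2.05% → €1174000 × 2.05% × 6/12 = €12033.5000
Total = €27246.5833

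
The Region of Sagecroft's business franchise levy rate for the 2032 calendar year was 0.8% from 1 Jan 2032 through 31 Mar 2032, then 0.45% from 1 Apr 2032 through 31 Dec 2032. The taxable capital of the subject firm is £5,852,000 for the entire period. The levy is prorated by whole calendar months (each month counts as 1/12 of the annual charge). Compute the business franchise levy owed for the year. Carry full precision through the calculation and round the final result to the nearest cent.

£31,454.50

1 Jan – 31 Mar 2032: 3 months at 0.8% → £5,852,000 × 0.8% × 3/12 = £11,704.0000
1 Apr – 31 Dec 2032: 9 months at 0.45% → £5,852,000 × 0.45% × 9/12 = £19,750.5000
Total = £31,454.5000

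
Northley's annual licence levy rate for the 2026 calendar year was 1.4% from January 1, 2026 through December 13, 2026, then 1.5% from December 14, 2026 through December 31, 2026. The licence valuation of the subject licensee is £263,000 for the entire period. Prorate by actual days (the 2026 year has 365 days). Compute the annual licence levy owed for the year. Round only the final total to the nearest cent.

£3,694.97

January 1 – December 13, 2026: 347 days at 1.4% → £263,000 × 1.4% × 347/365 = £3,500.4219
December 14 – December 31, 2026: 18 days at 1.5% → £263,000 × 1.5% × 18/365 = £194.5479
Total = £3,694.9699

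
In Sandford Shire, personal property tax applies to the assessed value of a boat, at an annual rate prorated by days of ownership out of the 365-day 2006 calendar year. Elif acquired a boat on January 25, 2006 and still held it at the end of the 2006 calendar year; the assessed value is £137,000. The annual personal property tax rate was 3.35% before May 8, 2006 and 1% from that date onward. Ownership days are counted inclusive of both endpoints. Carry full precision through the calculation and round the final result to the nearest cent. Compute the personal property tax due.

£2,188.43

January 25 – May 7, 2006: 103 days at 3.35% → £137,000 × 3.35% × 103/365 = £1,295.1192
May 8 – December 31, 2006: 238 days at 1% → £137,000 × 1% × 238/365 = £893.3151
Total = £2,188.4342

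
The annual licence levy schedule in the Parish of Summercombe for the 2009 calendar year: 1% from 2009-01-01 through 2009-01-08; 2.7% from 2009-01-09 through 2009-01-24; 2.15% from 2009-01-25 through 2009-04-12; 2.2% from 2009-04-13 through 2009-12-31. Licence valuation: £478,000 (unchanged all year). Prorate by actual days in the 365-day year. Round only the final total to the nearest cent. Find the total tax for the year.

2009-01-01 to 2009-01-08: 8 days at 1% → £478,000 × 1% × 8/365 = £104.7671
2009-01-09 to 2009-01-24: 16 days at 2.7% → £478,000 × 2.7% × 16/365 = £565.7425
2009-01-25 to 2009-04-12: 78 days at 2.15% → £478,000 × 2.15% × 78/365 = £2,196.1808
2009-04-13 to 2009-12-31: 263 days at 2.2% → £478,000 × 2.2% × 263/365 = £7,577.2822
Total = £10,443.9726

£10,443.97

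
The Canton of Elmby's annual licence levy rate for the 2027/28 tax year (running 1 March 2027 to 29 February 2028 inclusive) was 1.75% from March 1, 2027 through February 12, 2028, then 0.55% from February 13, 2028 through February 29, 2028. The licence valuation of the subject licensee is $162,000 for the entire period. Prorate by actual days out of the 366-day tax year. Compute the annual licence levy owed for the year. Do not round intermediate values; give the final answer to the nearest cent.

$2,744.70

March 1, 2027 – February 12, 2028: 349 days at 1.75% → $162,000 × 1.75% × 349/366 = $2,703.3197
February 13 – February 29, 2028: 17 days at 0.55% → $162,000 × 0.55% × 17/366 = $41.3852
Total = $2,744.7049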